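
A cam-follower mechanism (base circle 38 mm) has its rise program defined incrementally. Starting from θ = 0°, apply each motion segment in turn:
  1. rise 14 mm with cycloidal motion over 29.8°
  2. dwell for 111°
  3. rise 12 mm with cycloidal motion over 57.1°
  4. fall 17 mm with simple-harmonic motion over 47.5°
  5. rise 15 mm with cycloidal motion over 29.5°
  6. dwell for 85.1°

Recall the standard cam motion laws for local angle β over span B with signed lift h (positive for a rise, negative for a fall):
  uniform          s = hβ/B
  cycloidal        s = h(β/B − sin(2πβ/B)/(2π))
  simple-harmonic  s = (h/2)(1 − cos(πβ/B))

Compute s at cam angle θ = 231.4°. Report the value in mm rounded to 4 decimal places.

seg 1 [0°–29.8°] cycloidal, h=14: full span → s += 14 → s = 14.0000
seg 2 [29.8°–140.8°] dwell: s stays 14.0000
seg 3 [140.8°–197.9°] cycloidal, h=12: full span → s += 12 → s = 26.0000
seg 4 [197.9°–245.4°] simple-harmonic, h=-17: θ=231.4° here. β=33.5, B=47.5. -17/2·(1 − cos(π·0.7053)) = -13.6092 → s = 12.3908

12.3908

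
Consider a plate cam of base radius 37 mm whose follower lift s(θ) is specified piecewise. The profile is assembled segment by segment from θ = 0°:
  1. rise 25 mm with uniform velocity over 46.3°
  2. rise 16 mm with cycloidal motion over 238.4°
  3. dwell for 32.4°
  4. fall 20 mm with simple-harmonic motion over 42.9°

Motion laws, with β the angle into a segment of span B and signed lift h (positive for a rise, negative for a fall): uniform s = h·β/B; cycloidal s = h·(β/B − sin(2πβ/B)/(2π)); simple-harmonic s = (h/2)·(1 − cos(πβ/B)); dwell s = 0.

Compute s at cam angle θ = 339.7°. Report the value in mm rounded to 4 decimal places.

seg 1 [0°–46.3°] uniform, h=25: full span → s += 25 → s = 25.0000
seg 2 [46.3°–284.7°] cycloidal, h=16: full span → s += 16 → s = 41.0000
seg 3 [284.7°–317.1°] dwell: s stays 41.0000
seg 4 [317.1°–360°] simple-harmonic, h=-20: θ=339.7° here. β=22.6, B=42.9. -20/2·(1 − cos(π·0.5268)) = -10.8412 → s = 30.1588

30.1588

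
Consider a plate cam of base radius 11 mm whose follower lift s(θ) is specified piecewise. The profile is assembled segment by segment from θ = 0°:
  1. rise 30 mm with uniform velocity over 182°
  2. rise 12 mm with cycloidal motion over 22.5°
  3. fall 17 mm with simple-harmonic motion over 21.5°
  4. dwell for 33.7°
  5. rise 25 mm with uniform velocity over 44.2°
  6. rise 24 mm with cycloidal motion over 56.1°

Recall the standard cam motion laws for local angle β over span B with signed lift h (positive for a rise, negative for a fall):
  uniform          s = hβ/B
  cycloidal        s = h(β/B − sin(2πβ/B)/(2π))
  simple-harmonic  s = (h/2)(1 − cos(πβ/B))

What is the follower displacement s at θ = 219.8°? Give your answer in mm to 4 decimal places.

seg 1 [0°–182°] uniform, h=30: full span → s += 30 → s = 30.0000
seg 2 [182°–204.5°] cycloidal, h=12: full span → s += 12 → s = 42.0000
seg 3 [204.5°–226°] simple-harmonic, h=-17: θ=219.8° here. β=15.3, B=21.5. -17/2·(1 − cos(π·0.7116)) = -13.7440 → s = 28.2560

28.2560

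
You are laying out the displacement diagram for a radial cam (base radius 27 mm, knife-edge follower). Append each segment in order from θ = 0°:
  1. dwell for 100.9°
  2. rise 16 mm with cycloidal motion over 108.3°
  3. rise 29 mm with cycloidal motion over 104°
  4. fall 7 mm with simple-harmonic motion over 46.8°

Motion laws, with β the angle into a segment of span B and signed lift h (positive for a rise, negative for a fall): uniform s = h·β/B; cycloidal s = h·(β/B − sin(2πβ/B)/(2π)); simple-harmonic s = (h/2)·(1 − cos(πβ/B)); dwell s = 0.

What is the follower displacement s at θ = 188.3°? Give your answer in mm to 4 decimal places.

seg 1 [0°–100.9°] dwell: s stays 0.0000
seg 2 [100.9°–209.2°] cycloidal, h=16: θ=188.3° here. β=87.4, B=108.3. 16·(0.8070 − sin(2π·0.8070)/(2π)) = 15.2971 → s = 15.2971

15.2971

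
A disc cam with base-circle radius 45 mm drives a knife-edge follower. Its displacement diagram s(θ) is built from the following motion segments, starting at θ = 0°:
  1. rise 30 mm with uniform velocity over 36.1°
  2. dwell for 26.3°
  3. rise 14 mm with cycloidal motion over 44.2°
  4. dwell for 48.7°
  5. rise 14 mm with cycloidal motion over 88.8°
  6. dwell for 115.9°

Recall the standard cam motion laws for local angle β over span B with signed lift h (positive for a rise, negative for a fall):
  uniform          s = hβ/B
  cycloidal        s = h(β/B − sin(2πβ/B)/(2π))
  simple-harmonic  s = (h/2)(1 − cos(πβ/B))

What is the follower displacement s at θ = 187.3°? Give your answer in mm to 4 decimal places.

seg 1 [0°–36.1°] uniform, h=30: full span → s += 30 → s = 30.0000
seg 2 [36.1°–62.4°] dwell: s stays 30.0000
seg 3 [62.4°–106.6°] cycloidal, h=14: full span → s += 14 → s = 44.0000
seg 4 [106.6°–155.3°] dwell: s stays 44.0000
seg 5 [155.3°–244.1°] cycloidal, h=14: θ=187.3° here. β=32, B=88.8. 14·(0.3604 − sin(2π·0.3604)/(2π)) = 3.3314 → s = 47.3314

47.3314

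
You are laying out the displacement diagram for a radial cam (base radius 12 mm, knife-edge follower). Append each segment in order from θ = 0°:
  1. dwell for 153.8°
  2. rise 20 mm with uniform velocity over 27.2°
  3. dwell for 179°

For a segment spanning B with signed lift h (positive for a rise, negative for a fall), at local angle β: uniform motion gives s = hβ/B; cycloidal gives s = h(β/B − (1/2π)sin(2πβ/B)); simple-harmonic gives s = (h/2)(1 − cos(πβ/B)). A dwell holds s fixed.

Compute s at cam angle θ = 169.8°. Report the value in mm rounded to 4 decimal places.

seg 1 [0°–153.8°] dwell: s stays 0.0000
seg 2 [153.8°–181°] uniform, h=20: θ=169.8° here. β=16, B=27.2. 20·16/27.2 = 11.7647 → s = 11.7647

11.7647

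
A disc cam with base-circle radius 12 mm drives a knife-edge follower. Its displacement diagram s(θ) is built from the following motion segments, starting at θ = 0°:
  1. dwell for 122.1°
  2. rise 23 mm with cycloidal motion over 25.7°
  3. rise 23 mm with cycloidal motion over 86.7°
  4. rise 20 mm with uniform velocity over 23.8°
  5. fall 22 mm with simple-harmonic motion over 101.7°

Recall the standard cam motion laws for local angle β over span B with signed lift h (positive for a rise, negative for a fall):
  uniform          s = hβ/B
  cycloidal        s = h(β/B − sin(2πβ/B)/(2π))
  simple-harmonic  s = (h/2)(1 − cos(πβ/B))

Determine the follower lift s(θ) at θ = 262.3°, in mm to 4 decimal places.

seg 1 [0°–122.1°] dwell: s stays 0.0000
seg 2 [122.1°–147.8°] cycloidal, h=23: full span → s += 23 → s = 23.0000
seg 3 [147.8°–234.5°] cycloidal, h=23: full span → s += 23 → s = 46.0000
seg 4 [234.5°–258.3°] uniform, h=20: full span → s += 20 → s = 66.0000
seg 5 [258.3°–360°] simple-harmonic, h=-22: θ=262.3° here. β=4, B=101.7. -22/2·(1 − cos(π·0.0393)) = -0.0839 → s = 65.9161

65.9161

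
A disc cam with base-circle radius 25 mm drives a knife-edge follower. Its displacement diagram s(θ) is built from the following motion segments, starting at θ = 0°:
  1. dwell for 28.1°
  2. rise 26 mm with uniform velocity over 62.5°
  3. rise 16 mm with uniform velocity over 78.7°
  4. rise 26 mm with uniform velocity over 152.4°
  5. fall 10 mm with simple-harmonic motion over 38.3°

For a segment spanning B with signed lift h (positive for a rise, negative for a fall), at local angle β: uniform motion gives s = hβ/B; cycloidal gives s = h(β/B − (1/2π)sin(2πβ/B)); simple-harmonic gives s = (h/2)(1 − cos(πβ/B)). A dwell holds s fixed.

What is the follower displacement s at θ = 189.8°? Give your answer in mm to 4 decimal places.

seg 1 [0°–28.1°] dwell: s stays 0.0000
seg 2 [28.1°–90.6°] uniform, h=26: full span → s += 26 → s = 26.0000
seg 3 [90.6°–169.3°] uniform, h=16: full span → s += 16 → s = 42.0000
seg 4 [169.3°–321.7°] uniform, h=26: θ=189.8° here. β=20.5, B=152.4. 26·20.5/152.4 = 3.4974 → s = 45.4974

45.4974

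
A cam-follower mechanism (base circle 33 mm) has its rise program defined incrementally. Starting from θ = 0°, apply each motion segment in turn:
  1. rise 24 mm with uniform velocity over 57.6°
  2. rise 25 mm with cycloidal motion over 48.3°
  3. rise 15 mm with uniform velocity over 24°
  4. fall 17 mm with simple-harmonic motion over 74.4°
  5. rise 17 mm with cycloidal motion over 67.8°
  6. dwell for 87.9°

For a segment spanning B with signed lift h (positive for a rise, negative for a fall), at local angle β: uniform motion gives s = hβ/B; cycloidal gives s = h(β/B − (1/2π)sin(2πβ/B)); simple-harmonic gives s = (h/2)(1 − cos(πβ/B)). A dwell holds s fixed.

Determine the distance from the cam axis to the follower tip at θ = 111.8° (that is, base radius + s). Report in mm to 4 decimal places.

seg 1 [0°–57.6°] uniform, h=24: full span → s += 24 → s = 24.0000
seg 2 [57.6°–105.9°] cycloidal, h=25: full span → s += 25 → s = 49.0000
seg 3 [105.9°–129.9°] uniform, h=15: θ=111.8° here. β=5.9, B=24. 15·5.9/24 = 3.6875 → s = 52.6875
radial distance = base radius + s = 33 + 52.6875 = 85.6875

85.6875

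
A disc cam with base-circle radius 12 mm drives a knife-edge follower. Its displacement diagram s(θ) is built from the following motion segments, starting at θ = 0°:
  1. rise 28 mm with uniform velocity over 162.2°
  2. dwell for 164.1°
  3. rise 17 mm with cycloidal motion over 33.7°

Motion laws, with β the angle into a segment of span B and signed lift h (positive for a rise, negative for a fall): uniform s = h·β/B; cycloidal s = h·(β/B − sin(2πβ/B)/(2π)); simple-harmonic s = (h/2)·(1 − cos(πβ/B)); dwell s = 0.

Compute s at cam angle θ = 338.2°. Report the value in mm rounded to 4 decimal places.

seg 1 [0°–162.2°] uniform, h=28: full span → s += 28 → s = 28.0000
seg 2 [162.2°–326.3°] dwell: s stays 28.0000
seg 3 [326.3°–360°] cycloidal, h=17: θ=338.2° here. β=11.9, B=33.7. 17·(0.3531 − sin(2π·0.3531)/(2π)) = 3.8456 → s = 31.8456

31.8456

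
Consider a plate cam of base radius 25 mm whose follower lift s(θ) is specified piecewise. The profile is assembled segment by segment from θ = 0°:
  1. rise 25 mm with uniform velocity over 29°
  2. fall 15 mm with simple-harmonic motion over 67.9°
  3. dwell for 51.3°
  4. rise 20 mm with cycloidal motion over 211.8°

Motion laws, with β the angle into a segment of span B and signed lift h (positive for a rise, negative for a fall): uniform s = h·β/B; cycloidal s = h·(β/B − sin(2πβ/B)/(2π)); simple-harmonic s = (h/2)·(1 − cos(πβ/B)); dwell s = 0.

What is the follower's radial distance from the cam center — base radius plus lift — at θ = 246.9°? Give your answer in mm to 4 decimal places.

seg 1 [0°–29°] uniform, h=25: full span → s += 25 → s = 25.0000
seg 2 [29°–96.9°] simple-harmonic, h=-15: full span → s += -15 → s = 10.0000
seg 3 [96.9°–148.2°] dwell: s stays 10.0000
seg 4 [148.2°–360°] cycloidal, h=20: θ=246.9° here. β=98.7, B=211.8. 20·(0.4660 − sin(2π·0.4660)/(2π)) = 8.6454 → s = 18.6454
radial distance = base radius + s = 25 + 18.6454 = 43.6454

43.6454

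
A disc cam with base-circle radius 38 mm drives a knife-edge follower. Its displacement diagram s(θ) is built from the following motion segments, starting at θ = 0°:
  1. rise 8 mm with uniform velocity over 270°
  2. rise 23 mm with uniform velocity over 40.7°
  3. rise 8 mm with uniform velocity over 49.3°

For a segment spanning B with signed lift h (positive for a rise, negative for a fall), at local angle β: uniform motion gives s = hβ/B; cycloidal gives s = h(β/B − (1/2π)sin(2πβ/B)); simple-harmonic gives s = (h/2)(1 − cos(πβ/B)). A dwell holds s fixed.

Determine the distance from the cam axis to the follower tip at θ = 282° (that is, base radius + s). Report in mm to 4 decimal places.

seg 1 [0°–270°] uniform, h=8: full span → s += 8 → s = 8.0000
seg 2 [270°–310.7°] uniform, h=23: θ=282° here. β=12, B=40.7. 23·12/40.7 = 6.7813 → s = 14.7813
radial distance = base radius + s = 38 + 14.7813 = 52.7813

52.7813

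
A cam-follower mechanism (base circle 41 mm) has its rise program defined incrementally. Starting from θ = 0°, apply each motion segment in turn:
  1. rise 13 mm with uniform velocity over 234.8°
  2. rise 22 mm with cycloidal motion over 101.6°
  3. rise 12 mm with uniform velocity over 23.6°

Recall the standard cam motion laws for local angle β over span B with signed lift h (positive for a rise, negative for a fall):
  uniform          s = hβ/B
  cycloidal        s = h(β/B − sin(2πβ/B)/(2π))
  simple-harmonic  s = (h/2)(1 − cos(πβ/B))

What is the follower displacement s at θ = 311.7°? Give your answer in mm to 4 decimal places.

seg 1 [0°–234.8°] uniform, h=13: full span → s += 13 → s = 13.0000
seg 2 [234.8°–336.4°] cycloidal, h=22: θ=311.7° here. β=76.9, B=101.6. 22·(0.7569 − sin(2π·0.7569)/(2π)) = 20.1497 → s = 33.1497

33.1497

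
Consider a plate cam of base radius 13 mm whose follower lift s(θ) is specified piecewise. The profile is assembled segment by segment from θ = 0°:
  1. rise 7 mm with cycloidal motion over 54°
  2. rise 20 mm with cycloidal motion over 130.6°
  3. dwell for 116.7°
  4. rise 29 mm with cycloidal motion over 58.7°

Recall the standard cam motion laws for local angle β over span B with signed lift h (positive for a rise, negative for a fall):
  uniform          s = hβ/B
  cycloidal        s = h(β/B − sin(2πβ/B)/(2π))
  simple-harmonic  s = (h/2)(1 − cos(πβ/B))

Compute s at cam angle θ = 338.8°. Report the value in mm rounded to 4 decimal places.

seg 1 [0°–54°] cycloidal, h=7: full span → s += 7 → s = 7.0000
seg 2 [54°–184.6°] cycloidal, h=20: full span → s += 20 → s = 27.0000
seg 3 [184.6°–301.3°] dwell: s stays 27.0000
seg 4 [301.3°–360°] cycloidal, h=29: θ=338.8° here. β=37.5, B=58.7. 29·(0.6388 − sin(2π·0.6388)/(2π)) = 22.0612 → s = 49.0612

49.0612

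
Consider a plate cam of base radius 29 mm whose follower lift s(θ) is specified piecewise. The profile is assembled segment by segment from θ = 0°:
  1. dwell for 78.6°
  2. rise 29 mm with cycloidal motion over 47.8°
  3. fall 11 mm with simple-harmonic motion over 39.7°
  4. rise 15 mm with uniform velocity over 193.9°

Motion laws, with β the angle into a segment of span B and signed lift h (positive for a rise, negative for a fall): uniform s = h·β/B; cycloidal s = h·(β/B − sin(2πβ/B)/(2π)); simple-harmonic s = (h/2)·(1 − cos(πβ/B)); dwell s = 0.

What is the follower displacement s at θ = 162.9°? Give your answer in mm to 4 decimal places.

seg 1 [0°–78.6°] dwell: s stays 0.0000
seg 2 [78.6°–126.4°] cycloidal, h=29: full span → s += 29 → s = 29.0000
seg 3 [126.4°–166.1°] simple-harmonic, h=-11: θ=162.9° here. β=36.5, B=39.7. -11/2·(1 − cos(π·0.9194)) = -10.8246 → s = 18.1754

18.1754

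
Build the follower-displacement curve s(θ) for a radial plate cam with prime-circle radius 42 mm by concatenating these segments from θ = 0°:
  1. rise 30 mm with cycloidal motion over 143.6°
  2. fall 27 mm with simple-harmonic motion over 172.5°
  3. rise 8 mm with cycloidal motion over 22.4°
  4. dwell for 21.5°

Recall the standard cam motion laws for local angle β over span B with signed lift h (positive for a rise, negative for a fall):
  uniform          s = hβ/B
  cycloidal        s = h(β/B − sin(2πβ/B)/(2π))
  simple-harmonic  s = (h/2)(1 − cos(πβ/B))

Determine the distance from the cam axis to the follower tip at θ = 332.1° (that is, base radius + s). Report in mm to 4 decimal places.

seg 1 [0°–143.6°] cycloidal, h=30: full span → s += 30 → s = 30.0000
seg 2 [143.6°–316.1°] simple-harmonic, h=-27: full span → s += -27 → s = 3.0000
seg 3 [316.1°–338.5°] cycloidal, h=8: θ=332.1° here. β=16, B=22.4. 8·(0.7143 − sin(2π·0.7143)/(2π)) = 6.9556 → s = 9.9556
radial distance = base radius + s = 42 + 9.9556 = 51.9556

51.9556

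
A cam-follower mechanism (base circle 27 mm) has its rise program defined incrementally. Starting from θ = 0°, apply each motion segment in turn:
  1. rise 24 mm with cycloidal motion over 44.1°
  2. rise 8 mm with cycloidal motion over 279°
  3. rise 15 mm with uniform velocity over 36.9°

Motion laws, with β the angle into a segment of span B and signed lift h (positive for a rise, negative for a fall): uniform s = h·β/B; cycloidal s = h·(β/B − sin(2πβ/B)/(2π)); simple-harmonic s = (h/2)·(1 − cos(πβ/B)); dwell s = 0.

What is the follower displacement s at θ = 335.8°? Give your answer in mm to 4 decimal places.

seg 1 [0°–44.1°] cycloidal, h=24: full span → s += 24 → s = 24.0000
seg 2 [44.1°–323.1°] cycloidal, h=8: full span → s += 8 → s = 32.0000
seg 3 [323.1°–360°] uniform, h=15: θ=335.8° here. β=12.7, B=36.9. 15·12.7/36.9 = 5.1626 → s = 37.1626

37.1626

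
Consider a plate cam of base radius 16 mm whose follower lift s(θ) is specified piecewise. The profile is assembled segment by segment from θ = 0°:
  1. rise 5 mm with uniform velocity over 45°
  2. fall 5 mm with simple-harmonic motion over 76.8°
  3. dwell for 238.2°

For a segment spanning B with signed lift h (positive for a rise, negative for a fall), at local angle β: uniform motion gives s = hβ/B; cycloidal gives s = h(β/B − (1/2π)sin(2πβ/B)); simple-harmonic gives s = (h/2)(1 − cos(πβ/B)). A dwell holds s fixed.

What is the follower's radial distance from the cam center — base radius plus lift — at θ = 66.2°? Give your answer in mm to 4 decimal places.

seg 1 [0°–45°] uniform, h=5: full span → s += 5 → s = 5.0000
seg 2 [45°–121.8°] simple-harmonic, h=-5: θ=66.2° here. β=21.2, B=76.8. -5/2·(1 − cos(π·0.2760)) = -0.8826 → s = 4.1174
radial distance = base radius + s = 16 + 4.1174 = 20.1174

20.1174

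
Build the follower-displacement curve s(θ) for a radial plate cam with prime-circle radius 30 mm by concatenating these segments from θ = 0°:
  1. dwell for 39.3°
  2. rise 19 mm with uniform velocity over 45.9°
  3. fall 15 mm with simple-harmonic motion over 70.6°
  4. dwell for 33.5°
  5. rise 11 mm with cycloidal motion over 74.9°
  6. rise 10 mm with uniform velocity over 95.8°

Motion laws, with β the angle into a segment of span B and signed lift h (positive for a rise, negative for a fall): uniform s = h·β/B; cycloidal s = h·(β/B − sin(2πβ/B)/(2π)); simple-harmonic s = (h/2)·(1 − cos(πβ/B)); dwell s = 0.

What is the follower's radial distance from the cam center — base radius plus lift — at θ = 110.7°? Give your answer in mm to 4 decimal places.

seg 1 [0°–39.3°] dwell: s stays 0.0000
seg 2 [39.3°–85.2°] uniform, h=19: full span → s += 19 → s = 19.0000
seg 3 [85.2°–155.8°] simple-harmonic, h=-15: θ=110.7° here. β=25.5, B=70.6. -15/2·(1 − cos(π·0.3612)) = -4.3320 → s = 14.6680
radial distance = base radius + s = 30 + 14.6680 = 44.6680

44.6680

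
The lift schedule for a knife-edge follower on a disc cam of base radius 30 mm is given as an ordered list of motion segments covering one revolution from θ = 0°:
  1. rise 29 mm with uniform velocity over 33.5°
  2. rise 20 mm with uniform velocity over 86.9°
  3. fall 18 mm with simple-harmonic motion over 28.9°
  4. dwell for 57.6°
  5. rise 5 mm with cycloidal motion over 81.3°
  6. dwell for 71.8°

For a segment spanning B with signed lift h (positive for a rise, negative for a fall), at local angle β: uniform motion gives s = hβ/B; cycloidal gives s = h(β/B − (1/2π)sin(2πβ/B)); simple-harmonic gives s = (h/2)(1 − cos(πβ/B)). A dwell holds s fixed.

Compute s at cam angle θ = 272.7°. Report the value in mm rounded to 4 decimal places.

seg 1 [0°–33.5°] uniform, h=29: full span → s += 29 → s = 29.0000
seg 2 [33.5°–120.4°] uniform, h=20: full span → s += 20 → s = 49.0000
seg 3 [120.4°–149.3°] simple-harmonic, h=-18: full span → s += -18 → s = 31.0000
seg 4 [149.3°–206.9°] dwell: s stays 31.0000
seg 5 [206.9°–288.2°] cycloidal, h=5: θ=272.7° here. β=65.8, B=81.3. 5·(0.8093 − sin(2π·0.8093)/(2π)) = 4.7878 → s = 35.7878

35.7878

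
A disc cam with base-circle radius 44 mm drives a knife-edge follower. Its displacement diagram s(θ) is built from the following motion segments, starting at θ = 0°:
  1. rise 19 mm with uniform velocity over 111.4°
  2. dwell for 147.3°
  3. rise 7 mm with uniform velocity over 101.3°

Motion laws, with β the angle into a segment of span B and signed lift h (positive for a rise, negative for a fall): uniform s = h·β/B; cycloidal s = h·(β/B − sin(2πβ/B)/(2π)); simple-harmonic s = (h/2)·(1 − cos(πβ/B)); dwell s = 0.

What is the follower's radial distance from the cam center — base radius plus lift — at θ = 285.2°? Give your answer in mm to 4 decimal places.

seg 1 [0°–111.4°] uniform, h=19: full span → s += 19 → s = 19.0000
seg 2 [111.4°–258.7°] dwell: s stays 19.0000
seg 3 [258.7°–360°] uniform, h=7: θ=285.2° here. β=26.5, B=101.3. 7·26.5/101.3 = 1.8312 → s = 20.8312
radial distance = base radius + s = 44 + 20.8312 = 64.8312

64.8312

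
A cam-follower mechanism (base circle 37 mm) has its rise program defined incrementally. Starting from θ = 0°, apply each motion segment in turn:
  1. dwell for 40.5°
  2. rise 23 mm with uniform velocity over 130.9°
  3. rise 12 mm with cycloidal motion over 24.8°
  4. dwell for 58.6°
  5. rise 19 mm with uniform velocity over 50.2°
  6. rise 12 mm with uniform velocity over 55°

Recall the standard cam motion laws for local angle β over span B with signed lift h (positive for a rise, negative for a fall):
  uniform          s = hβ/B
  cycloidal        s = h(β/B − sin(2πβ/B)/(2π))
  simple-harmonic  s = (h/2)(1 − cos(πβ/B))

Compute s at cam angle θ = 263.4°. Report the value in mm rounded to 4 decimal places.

seg 1 [0°–40.5°] dwell: s stays 0.0000
seg 2 [40.5°–171.4°] uniform, h=23: full span → s += 23 → s = 23.0000
seg 3 [171.4°–196.2°] cycloidal, h=12: full span → s += 12 → s = 35.0000
seg 4 [196.2°–254.8°] dwell: s stays 35.0000
seg 5 [254.8°–305°] uniform, h=19: θ=263.4° here. β=8.6, B=50.2. 19·8.6/50.2 = 3.2550 → s = 38.2550

38.2550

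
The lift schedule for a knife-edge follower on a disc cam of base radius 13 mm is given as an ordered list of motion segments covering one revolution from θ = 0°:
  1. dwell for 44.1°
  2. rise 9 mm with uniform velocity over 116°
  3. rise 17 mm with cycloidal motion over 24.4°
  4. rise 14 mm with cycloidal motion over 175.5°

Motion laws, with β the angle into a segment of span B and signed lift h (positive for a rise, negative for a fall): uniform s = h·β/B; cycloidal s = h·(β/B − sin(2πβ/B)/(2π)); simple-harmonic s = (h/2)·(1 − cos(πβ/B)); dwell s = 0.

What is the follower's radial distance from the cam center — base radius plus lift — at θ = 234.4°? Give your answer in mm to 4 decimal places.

seg 1 [0°–44.1°] dwell: s stays 0.0000
seg 2 [44.1°–160.1°] uniform, h=9: full span → s += 9 → s = 9.0000
seg 3 [160.1°–184.5°] cycloidal, h=17: full span → s += 17 → s = 26.0000
seg 4 [184.5°–360°] cycloidal, h=14: θ=234.4° here. β=49.9, B=175.5. 14·(0.2843 − sin(2π·0.2843)/(2π)) = 1.8041 → s = 27.8041
radial distance = base radius + s = 13 + 27.8041 = 40.8041

40.8041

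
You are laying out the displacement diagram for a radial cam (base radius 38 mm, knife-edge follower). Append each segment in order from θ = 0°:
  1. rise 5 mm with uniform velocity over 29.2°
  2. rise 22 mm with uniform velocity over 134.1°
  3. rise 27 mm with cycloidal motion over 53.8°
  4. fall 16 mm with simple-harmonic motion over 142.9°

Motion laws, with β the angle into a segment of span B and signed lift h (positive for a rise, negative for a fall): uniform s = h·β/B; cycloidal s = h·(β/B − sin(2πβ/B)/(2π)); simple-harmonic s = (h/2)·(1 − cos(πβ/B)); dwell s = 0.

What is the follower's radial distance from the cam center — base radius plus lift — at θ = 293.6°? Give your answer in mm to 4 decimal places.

seg 1 [0°–29.2°] uniform, h=5: full span → s += 5 → s = 5.0000
seg 2 [29.2°–163.3°] uniform, h=22: full span → s += 22 → s = 27.0000
seg 3 [163.3°–217.1°] cycloidal, h=27: full span → s += 27 → s = 54.0000
seg 4 [217.1°–360°] simple-harmonic, h=-16: θ=293.6° here. β=76.5, B=142.9. -16/2·(1 − cos(π·0.5353)) = -8.8864 → s = 45.1136
radial distance = base radius + s = 38 + 45.1136 = 83.1136

83.1136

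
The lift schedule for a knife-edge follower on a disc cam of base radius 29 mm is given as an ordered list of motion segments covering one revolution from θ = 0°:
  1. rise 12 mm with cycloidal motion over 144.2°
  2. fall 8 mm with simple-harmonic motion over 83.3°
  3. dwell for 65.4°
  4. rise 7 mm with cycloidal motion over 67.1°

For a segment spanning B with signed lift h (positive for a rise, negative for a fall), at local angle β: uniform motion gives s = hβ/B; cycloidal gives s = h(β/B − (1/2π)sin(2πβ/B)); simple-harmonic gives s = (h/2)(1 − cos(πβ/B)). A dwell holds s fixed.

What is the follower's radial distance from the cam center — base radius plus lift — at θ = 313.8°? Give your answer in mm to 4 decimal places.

seg 1 [0°–144.2°] cycloidal, h=12: full span → s += 12 → s = 12.0000
seg 2 [144.2°–227.5°] simple-harmonic, h=-8: full span → s += -8 → s = 4.0000
seg 3 [227.5°–292.9°] dwell: s stays 4.0000
seg 4 [292.9°–360°] cycloidal, h=7: θ=313.8° here. β=20.9, B=67.1. 7·(0.3115 − sin(2π·0.3115)/(2π)) = 1.1483 → s = 5.1483
radial distance = base radius + s = 29 + 5.1483 = 34.1483

34.1483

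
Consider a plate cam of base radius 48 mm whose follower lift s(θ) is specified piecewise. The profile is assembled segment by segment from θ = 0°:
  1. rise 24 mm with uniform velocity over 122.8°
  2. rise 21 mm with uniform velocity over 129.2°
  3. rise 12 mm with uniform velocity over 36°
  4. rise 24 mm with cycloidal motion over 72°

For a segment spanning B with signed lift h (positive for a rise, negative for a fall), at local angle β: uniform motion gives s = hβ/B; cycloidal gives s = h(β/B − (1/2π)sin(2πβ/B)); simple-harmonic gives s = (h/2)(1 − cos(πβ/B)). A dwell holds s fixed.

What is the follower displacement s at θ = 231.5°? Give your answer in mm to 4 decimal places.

seg 1 [0°–122.8°] uniform, h=24: full span → s += 24 → s = 24.0000
seg 2 [122.8°–252°] uniform, h=21: θ=231.5° here. β=108.7, B=129.2. 21·108.7/129.2 = 17.6680 → s = 41.6680

41.6680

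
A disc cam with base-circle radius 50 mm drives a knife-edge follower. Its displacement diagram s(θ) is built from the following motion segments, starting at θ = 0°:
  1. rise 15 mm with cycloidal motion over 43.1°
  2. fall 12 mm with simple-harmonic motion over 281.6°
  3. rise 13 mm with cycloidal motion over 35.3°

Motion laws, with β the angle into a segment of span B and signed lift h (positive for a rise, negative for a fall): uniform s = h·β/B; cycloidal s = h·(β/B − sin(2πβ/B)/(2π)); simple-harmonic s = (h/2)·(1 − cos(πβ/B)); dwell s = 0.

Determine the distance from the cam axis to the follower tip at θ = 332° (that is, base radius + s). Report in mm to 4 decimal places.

seg 1 [0°–43.1°] cycloidal, h=15: full span → s += 15 → s = 15.0000
seg 2 [43.1°–324.7°] simple-harmonic, h=-12: full span → s += -12 → s = 3.0000
seg 3 [324.7°–360°] cycloidal, h=13: θ=332° here. β=7.3, B=35.3. 13·(0.2068 − sin(2π·0.2068)/(2π)) = 0.6951 → s = 3.6951
radial distance = base radius + s = 50 + 3.6951 = 53.6951

53.6951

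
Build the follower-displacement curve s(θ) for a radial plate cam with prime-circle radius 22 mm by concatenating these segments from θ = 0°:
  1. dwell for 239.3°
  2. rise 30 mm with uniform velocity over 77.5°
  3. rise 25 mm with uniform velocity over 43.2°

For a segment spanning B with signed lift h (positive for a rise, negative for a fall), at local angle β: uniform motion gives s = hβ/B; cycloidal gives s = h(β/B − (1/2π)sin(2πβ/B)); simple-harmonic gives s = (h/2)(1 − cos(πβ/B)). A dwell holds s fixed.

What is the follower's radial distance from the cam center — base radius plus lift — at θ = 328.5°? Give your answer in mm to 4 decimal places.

seg 1 [0°–239.3°] dwell: s stays 0.0000
seg 2 [239.3°–316.8°] uniform, h=30: full span → s += 30 → s = 30.0000
seg 3 [316.8°–360°] uniform, h=25: θ=328.5° here. β=11.7, B=43.2. 25·11.7/43.2 = 6.7708 → s = 36.7708
radial distance = base radius + s = 22 + 36.7708 = 58.7708

58.7708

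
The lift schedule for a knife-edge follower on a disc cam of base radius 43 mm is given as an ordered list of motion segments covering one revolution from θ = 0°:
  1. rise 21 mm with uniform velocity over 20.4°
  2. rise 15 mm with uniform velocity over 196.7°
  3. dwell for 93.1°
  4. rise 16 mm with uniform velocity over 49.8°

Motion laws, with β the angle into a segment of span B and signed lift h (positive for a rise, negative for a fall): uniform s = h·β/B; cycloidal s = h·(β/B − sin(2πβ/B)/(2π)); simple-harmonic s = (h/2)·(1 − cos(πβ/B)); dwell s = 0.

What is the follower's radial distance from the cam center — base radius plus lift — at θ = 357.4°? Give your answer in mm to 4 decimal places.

seg 1 [0°–20.4°] uniform, h=21: full span → s += 21 → s = 21.0000
seg 2 [20.4°–217.1°] uniform, h=15: full span → s += 15 → s = 36.0000
seg 3 [217.1°–310.2°] dwell: s stays 36.0000
seg 4 [310.2°–360°] uniform, h=16: θ=357.4° here. β=47.2, B=49.8. 16·47.2/49.8 = 15.1647 → s = 51.1647
radial distance = base radius + s = 43 + 51.1647 = 94.1647

94.1647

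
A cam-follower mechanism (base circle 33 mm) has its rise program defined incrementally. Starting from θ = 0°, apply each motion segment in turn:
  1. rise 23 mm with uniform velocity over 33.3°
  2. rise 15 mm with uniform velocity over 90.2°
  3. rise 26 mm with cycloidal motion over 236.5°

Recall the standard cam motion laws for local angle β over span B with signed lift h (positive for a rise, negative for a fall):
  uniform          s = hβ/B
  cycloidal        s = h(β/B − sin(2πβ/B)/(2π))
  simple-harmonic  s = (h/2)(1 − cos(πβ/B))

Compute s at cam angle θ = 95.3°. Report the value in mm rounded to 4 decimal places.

seg 1 [0°–33.3°] uniform, h=23: full span → s += 23 → s = 23.0000
seg 2 [33.3°–123.5°] uniform, h=15: θ=95.3° here. β=62, B=90.2. 15·62/90.2 = 10.3104 → s = 33.3104

33.3104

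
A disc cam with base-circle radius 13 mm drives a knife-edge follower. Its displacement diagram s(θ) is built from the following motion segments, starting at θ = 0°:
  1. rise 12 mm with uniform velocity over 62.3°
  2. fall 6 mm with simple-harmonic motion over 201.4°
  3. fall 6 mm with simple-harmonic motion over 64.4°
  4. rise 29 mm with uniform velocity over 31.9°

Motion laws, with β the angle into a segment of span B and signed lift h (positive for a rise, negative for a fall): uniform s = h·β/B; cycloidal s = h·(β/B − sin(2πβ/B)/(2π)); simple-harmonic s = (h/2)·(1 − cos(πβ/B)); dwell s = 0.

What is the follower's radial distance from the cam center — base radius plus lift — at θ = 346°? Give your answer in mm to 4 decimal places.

seg 1 [0°–62.3°] uniform, h=12: full span → s += 12 → s = 12.0000
seg 2 [62.3°–263.7°] simple-harmonic, h=-6: full span → s += -6 → s = 6.0000
seg 3 [263.7°–328.1°] simple-harmonic, h=-6: full span → s += -6 → s = 0.0000
seg 4 [328.1°–360°] uniform, h=29: θ=346° here. β=17.9, B=31.9. 29·17.9/31.9 = 16.2727 → s = 16.2727
radial distance = base radius + s = 13 + 16.2727 = 29.2727

29.2727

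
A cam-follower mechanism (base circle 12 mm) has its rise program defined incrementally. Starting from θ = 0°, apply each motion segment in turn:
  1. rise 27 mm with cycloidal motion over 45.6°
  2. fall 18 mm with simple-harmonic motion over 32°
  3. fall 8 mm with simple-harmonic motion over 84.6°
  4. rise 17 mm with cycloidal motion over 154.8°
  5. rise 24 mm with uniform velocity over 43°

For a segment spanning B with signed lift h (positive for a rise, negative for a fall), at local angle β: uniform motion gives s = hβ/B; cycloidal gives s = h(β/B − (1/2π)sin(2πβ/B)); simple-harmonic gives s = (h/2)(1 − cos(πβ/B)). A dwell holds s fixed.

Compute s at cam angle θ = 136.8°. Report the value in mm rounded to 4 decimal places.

seg 1 [0°–45.6°] cycloidal, h=27: full span → s += 27 → s = 27.0000
seg 2 [45.6°–77.6°] simple-harmonic, h=-18: full span → s += -18 → s = 9.0000
seg 3 [77.6°–162.2°] simple-harmonic, h=-8: θ=136.8° here. β=59.2, B=84.6. -8/2·(1 − cos(π·0.6998)) = -6.3487 → s = 2.6513

2.6513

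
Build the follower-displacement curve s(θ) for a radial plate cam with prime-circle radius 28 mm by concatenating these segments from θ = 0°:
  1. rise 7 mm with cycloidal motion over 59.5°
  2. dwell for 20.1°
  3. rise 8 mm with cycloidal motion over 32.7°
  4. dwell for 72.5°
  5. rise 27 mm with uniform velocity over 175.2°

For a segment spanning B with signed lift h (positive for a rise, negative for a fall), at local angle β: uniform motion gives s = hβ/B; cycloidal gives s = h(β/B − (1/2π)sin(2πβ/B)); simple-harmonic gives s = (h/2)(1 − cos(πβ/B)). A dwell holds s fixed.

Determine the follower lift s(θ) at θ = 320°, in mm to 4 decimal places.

seg 1 [0°–59.5°] cycloidal, h=7: full span → s += 7 → s = 7.0000
seg 2 [59.5°–79.6°] dwell: s stays 7.0000
seg 3 [79.6°–112.3°] cycloidal, h=8: full span → s += 8 → s = 15.0000
seg 4 [112.3°–184.8°] dwell: s stays 15.0000
seg 5 [184.8°–360°] uniform, h=27: θ=320° here. β=135.2, B=175.2. 27·135.2/175.2 = 20.8356 → s = 35.8356

35.8356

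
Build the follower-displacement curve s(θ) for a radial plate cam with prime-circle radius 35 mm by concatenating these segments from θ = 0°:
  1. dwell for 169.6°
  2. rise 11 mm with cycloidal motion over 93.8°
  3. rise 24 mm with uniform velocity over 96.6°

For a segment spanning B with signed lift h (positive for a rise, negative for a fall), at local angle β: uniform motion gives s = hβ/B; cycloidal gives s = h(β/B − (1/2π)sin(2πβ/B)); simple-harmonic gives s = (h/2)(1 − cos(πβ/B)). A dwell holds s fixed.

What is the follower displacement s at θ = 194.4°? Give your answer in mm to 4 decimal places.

seg 1 [0°–169.6°] dwell: s stays 0.0000
seg 2 [169.6°–263.4°] cycloidal, h=11: θ=194.4° here. β=24.8, B=93.8. 11·(0.2644 − sin(2π·0.2644)/(2π)) = 1.1648 → s = 1.1648

1.1648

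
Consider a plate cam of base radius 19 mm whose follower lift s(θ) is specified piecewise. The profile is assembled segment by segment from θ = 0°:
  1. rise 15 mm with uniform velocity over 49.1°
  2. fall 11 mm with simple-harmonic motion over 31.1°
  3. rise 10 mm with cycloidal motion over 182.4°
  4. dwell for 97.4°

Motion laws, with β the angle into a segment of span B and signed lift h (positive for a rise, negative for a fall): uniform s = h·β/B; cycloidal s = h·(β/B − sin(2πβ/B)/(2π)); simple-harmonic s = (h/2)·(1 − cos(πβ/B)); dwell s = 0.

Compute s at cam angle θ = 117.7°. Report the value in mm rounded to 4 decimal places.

seg 1 [0°–49.1°] uniform, h=15: full span → s += 15 → s = 15.0000
seg 2 [49.1°–80.2°] simple-harmonic, h=-11: full span → s += -11 → s = 4.0000
seg 3 [80.2°–262.6°] cycloidal, h=10: θ=117.7° here. β=37.5, B=182.4. 10·(0.2056 − sin(2π·0.2056)/(2π)) = 0.5259 → s = 4.5259

4.5259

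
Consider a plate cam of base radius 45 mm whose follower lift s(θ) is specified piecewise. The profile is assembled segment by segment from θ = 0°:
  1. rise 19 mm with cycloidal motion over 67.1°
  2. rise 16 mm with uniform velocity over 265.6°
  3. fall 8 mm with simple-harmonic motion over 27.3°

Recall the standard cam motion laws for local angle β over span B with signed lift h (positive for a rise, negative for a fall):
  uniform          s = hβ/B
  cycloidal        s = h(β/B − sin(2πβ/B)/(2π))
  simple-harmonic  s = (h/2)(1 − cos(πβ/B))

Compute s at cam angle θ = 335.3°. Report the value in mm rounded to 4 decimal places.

seg 1 [0°–67.1°] cycloidal, h=19: full span → s += 19 → s = 19.0000
seg 2 [67.1°–332.7°] uniform, h=16: full span → s += 16 → s = 35.0000
seg 3 [332.7°–360°] simple-harmonic, h=-8: θ=335.3° here. β=2.6, B=27.3. -8/2·(1 − cos(π·0.0952)) = -0.1777 → s = 34.8223

34.8223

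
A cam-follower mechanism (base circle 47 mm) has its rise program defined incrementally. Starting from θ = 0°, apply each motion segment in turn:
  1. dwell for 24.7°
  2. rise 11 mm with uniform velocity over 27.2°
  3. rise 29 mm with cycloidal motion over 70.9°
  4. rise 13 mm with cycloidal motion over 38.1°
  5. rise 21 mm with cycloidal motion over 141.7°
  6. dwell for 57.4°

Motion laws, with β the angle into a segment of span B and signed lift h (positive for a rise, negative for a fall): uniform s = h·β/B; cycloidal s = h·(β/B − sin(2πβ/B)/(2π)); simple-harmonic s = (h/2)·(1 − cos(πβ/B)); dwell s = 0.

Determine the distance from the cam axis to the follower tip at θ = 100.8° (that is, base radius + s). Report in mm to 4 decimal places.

seg 1 [0°–24.7°] dwell: s stays 0.0000
seg 2 [24.7°–51.9°] uniform, h=11: full span → s += 11 → s = 11.0000
seg 3 [51.9°–122.8°] cycloidal, h=29: θ=100.8° here. β=48.9, B=70.9. 29·(0.6897 − sin(2π·0.6897)/(2π)) = 24.2896 → s = 35.2896
radial distance = base radius + s = 47 + 35.2896 = 82.2896

82.2896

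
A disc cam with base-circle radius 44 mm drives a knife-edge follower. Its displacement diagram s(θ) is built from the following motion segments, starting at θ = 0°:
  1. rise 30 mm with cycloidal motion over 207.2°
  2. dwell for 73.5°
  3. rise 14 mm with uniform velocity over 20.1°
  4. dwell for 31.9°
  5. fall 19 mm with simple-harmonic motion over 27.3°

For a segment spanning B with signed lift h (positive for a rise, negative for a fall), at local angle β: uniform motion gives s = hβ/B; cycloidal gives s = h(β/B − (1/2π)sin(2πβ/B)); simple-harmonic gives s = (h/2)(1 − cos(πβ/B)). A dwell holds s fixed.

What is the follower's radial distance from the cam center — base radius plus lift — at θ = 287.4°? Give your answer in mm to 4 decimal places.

seg 1 [0°–207.2°] cycloidal, h=30: full span → s += 30 → s = 30.0000
seg 2 [207.2°–280.7°] dwell: s stays 30.0000
seg 3 [280.7°–300.8°] uniform, h=14: θ=287.4° here. β=6.7, B=20.1. 14·6.7/20.1 = 4.6667 → s = 34.6667
radial distance = base radius + s = 44 + 34.6667 = 78.6667

78.6667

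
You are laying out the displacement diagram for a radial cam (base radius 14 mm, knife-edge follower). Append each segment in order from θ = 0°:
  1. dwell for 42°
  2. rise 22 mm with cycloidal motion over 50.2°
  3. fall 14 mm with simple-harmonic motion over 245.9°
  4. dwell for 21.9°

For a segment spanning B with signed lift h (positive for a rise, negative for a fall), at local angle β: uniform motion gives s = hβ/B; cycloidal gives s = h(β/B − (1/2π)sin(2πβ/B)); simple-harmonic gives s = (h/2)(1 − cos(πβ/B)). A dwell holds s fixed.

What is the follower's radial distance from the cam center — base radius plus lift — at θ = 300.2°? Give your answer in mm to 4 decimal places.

seg 1 [0°–42°] dwell: s stays 0.0000
seg 2 [42°–92.2°] cycloidal, h=22: full span → s += 22 → s = 22.0000
seg 3 [92.2°–338.1°] simple-harmonic, h=-14: θ=300.2° here. β=208, B=245.9. -14/2·(1 − cos(π·0.8459)) = -13.1953 → s = 8.8047
radial distance = base radius + s = 14 + 8.8047 = 22.8047

22.8047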